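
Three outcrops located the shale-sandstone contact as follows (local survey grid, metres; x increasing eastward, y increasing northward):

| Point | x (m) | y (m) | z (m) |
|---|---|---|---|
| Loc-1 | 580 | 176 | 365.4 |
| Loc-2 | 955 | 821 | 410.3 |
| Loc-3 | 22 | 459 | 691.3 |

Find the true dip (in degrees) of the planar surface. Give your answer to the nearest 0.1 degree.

Two edge vectors: Loc-1→Loc-2 = (375, 645, 44.9), Loc-1→Loc-3 = (-558, 283, 325.9).
Normal n = (Loc-1→Loc-2) × (Loc-1→Loc-3) = (197498.8, -147266.7, 466035).
So ∂z/∂x = −n_x/n_z = −0.42379 and ∂z/∂y = −n_y/n_z = 0.31600.
Gradient magnitude |∇z| = √(a² + b²) = √(0.17959 + 0.09986) = 0.52863.
True dip = arctan(0.52863) = 27.9°, dipping toward SE (azimuth ≈ 127°).

27.9°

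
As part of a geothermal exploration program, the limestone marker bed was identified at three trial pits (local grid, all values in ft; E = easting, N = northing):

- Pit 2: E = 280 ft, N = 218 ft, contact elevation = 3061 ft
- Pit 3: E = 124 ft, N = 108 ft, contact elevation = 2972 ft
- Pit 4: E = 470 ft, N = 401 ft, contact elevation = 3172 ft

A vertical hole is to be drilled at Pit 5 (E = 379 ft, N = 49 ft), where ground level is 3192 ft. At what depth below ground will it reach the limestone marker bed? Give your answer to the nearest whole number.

Two edge vectors: Pit 2→Pit 3 = (-156, -110, -89), Pit 2→Pit 4 = (190, 183, 111).
Normal n = (Pit 2→Pit 3) × (Pit 2→Pit 4) = (4077, 406, -7648).
So ∂z/∂E = −n_x/n_z = 0.53308 and ∂z/∂N = −n_y/n_z = 0.05309.
Intercept c from Pit 2: 3061 − 149.26 − 11.57 = 2900.16.
At (379, 49): z_contact = 202.0 + 2.6 + 2900.16 = 3104.8 ft.
Depth below ground = 3192 − 3104.8 = 87 ft.

87 ft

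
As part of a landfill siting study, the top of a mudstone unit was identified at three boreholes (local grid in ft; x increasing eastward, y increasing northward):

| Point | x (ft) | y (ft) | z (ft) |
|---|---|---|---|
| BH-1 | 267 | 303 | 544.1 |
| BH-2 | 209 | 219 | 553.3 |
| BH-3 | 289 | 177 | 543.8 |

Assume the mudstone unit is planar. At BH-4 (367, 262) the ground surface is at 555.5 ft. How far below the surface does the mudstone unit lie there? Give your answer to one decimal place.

23.5 ft

Let the plane be z = a·x + b·y + c.
BH-2−BH-1: −58a − 84b = 9.2;  BH-3−BH-1: 22a − 126b = −0.3.
Solving gives a = −0.12936, b = −0.02021.
Then c = 544.1 − a·267 − b·303 = 584.76.
At (367, 262): z_contact = −47.47 − 5.29 + 584.76 = 531.99 ft.
Depth below ground = 555.5 − 531.99 = 23.5 ft.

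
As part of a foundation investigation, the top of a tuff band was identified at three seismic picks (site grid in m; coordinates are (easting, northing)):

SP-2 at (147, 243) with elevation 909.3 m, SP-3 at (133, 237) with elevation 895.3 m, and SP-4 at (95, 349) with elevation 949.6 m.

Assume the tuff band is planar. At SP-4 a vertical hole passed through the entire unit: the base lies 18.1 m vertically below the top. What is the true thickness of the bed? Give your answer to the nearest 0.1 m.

Let the plane be z = a·E + b·N + c.
SP-3−SP-2: −14a − 6b = −14;  SP-4−SP-2: −52a + 106b = 40.3.
Solving gives a = 0.69165, b = 0.71949.
|∇z| = √(a²+b²) = 0.99802, so dip δ = arctan(0.99802) = 44.94°.
True thickness = vertical thickness × cos δ = 18.1 × cos 44.94° = 12.8 m.

12.8 m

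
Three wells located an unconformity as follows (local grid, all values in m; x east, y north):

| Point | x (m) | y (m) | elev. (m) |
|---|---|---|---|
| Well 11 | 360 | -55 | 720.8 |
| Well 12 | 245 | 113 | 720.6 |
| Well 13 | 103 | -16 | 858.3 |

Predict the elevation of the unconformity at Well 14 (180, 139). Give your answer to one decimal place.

Let the plane be z = a·x + b·y + c.
Well 12−Well 11: −115a + 168b = −0.2;  Well 13−Well 11: −257a + 39b = 137.5.
Solving gives a = −0.59724, b = −0.41002.
Then c = 720.8 − a·360 − b·-55 = 913.26.
At (180, 139): z = −107.5 − 57.0 + 913.26 = 748.8 m.

748.8 m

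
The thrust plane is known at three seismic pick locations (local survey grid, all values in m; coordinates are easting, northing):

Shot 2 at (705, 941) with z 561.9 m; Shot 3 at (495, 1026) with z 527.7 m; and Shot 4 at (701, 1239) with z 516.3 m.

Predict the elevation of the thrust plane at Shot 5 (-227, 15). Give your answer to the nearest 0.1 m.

607.8 m

Let the plane be z = a·easting + b·northing + c.
Shot 3−Shot 2: −210a + 85b = −34.2;  Shot 4−Shot 2: −4a + 298b = −45.6.
Solving gives a = 0.101472, b = −0.151658.
Then c = 561.9 − a·705 − b·941 = 633.07.
At (-227, 15): z = −23.0 − 2.3 + 633.07 = 607.8 m.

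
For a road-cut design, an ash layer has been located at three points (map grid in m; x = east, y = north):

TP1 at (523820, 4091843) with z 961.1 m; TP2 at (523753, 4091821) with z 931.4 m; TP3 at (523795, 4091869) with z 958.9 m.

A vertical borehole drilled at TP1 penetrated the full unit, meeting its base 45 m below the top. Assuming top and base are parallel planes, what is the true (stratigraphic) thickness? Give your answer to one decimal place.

Let the plane be z = a·x + b·y + c.
TP2−TP1: −67a − 22b = −29.7;  TP3−TP1: −25a + 26b = −2.2.
Solving gives a = 0.35803, b = 0.25964.
|∇z| = √(a²+b²) = 0.44226, so dip δ = arctan(0.44226) = 23.86°.
True thickness = vertical thickness × cos δ = 45 × cos 23.86° = 41.2 m.

41.2 m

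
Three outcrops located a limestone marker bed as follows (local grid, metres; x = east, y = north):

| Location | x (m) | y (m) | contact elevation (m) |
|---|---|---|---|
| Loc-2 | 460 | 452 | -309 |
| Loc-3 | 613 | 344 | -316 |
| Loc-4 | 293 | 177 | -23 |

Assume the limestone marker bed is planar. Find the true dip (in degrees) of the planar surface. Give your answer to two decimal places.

41.81°

Let the plane be z = a·x + b·y + c.
Loc-3−Loc-2: 153a − 108b = −7;  Loc-4−Loc-2: −167a − 275b = 286.
Solving gives a = −0.54587, b = −0.70851.
Gradient magnitude |∇z| = √(a² + b²) = √(0.29798 + 0.50198) = 0.89440.
True dip = arctan(0.89440) = 41.81°, dipping toward NE (azimuth ≈ 038°).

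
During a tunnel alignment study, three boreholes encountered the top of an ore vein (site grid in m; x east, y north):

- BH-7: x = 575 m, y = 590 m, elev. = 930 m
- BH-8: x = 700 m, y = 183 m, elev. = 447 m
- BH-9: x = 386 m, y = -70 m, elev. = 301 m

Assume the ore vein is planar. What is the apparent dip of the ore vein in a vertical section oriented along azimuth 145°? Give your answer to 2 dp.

Two edge vectors: BH-7→BH-8 = (125, -407, -483), BH-7→BH-9 = (-189, -660, -629).
Normal n = (BH-7→BH-8) × (BH-7→BH-9) = (-62777, 169912, -159423).
So ∂z/∂x = −n_x/n_z = −0.39378 and ∂z/∂y = −n_y/n_z = 1.06579.
Unit vector along 145° is (sin 145°, cos 145°) = (0.5736, -0.8192).
Slope in that direction = a·(0.5736) + b·(-0.8192) = −1.09891.
Apparent dip = arctan|1.09891| = 47.70° (true dip is 48.6°, so apparent ≤ true as expected).

47.70°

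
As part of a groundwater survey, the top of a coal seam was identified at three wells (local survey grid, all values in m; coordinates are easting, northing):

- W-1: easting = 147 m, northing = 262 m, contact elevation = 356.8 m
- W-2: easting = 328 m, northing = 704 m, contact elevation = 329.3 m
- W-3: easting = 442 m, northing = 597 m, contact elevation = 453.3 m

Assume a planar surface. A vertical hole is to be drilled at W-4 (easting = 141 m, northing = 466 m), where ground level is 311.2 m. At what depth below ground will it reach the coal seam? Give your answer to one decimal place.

33.7 m

Let the plane be z = a·easting + b·northing + c.
W-2−W-1: 181a + 442b = −27.5;  W-3−W-1: 295a + 335b = 96.5.
Solving gives a = 0.74354, b = −0.36670.
Then c = 356.8 − a·147 − b·262 = 343.57.
At (141, 466): z_contact = 104.84 − 170.88 + 343.57 = 277.53 m.
Depth below ground = 311.2 − 277.53 = 33.7 m.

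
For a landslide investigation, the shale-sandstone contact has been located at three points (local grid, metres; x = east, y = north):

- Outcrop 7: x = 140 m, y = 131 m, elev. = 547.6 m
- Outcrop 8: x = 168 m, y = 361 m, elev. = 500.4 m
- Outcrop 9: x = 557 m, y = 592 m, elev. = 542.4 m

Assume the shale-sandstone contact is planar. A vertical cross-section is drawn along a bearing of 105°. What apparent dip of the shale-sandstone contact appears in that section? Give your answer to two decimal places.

16.71°

Two edge vectors: Outcrop 7→Outcrop 8 = (28, 230, -47.2), Outcrop 7→Outcrop 9 = (417, 461, -5.2).
Normal n = (Outcrop 7→Outcrop 8) × (Outcrop 7→Outcrop 9) = (20563.2, -19536.8, -83002).
So ∂z/∂x = −n_x/n_z = 0.24774 and ∂z/∂y = −n_y/n_z = −0.23538.
Unit vector along 105° is (sin 105°, cos 105°) = (0.9659, -0.2588).
Slope in that direction = a·(0.9659) + b·(-0.2588) = 0.30022.
Apparent dip = arctan|0.30022| = 16.71° (true dip is 18.9°, so apparent ≤ true as expected).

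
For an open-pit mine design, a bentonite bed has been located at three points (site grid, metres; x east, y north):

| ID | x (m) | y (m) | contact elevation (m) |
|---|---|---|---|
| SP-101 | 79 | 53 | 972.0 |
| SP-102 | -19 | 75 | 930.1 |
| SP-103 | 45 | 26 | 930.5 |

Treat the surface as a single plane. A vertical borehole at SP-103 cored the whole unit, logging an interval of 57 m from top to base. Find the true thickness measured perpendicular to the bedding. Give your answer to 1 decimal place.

Two edge vectors: SP-101→SP-102 = (-98, 22, -41.9), SP-101→SP-103 = (-34, -27, -41.5).
Normal n = (SP-101→SP-102) × (SP-101→SP-103) = (-2044.3, -2642.4, 3394).
So ∂z/∂x = −n_x/n_z = 0.60233 and ∂z/∂y = −n_y/n_z = 0.77855.
|∇z| = √(a²+b²) = 0.98435, so dip δ = arctan(0.98435) = 44.55°.
True thickness = vertical thickness × cos δ = 57 × cos 44.55° = 40.6 m.

40.6 m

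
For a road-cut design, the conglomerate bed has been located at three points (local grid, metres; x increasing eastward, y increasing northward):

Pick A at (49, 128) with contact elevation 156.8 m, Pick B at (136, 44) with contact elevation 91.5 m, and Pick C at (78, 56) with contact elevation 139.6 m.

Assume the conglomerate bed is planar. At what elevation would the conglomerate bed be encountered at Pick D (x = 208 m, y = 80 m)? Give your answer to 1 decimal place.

Let the plane be z = a·x + b·y + c.
Pick B−Pick A: 87a − 84b = −65.3;  Pick C−Pick A: 29a − 72b = −17.2.
Solving gives a = −0.85078, b = −0.10379.
Then c = 156.8 − a·49 − b·128 = 211.77.
At (208, 80): z = −177.0 − 8.3 + 211.77 = 26.5 m.

26.5 m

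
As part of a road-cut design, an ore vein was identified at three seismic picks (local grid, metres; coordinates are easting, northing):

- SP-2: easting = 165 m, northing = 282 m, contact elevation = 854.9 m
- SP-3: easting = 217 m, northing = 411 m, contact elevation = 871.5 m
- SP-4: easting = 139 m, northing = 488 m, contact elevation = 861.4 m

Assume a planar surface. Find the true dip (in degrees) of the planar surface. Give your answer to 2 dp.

10.84°

Let the plane be z = a·easting + b·northing + c.
SP-3−SP-2: 52a + 129b = 16.6;  SP-4−SP-2: −26a + 206b = 6.5.
Solving gives a = 0.18350, b = 0.05471.
Gradient magnitude |∇z| = √(a² + b²) = √(0.03367 + 0.00299) = 0.19148.
True dip = arctan(0.19148) = 10.84°, dipping toward WSW (azimuth ≈ 253°).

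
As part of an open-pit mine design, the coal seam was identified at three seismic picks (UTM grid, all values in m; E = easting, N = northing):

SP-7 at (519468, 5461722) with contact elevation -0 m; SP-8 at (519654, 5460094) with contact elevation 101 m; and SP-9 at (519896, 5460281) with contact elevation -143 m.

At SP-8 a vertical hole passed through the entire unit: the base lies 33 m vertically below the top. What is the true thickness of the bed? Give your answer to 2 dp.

24.56 m

Two edge vectors: SP-7→SP-8 = (186, -1628, 101), SP-7→SP-9 = (428, -1441, -143).
Normal n = (SP-7→SP-8) × (SP-7→SP-9) = (378345, 69826, 428758).
So ∂z/∂E = −n_x/n_z = −0.88242 and ∂z/∂N = −n_y/n_z = −0.16286.
|∇z| = √(a²+b²) = 0.89732, so dip δ = arctan(0.89732) = 41.90°.
True thickness = vertical thickness × cos δ = 33 × cos 41.90° = 24.56 m.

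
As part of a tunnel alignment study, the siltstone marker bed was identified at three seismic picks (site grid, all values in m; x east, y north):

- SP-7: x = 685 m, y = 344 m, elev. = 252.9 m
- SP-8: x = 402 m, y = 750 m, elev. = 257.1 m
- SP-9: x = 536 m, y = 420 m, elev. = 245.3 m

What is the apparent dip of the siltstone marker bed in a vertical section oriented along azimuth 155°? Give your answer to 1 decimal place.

1.6°

Two edge vectors: SP-7→SP-8 = (-283, 406, 4.2), SP-7→SP-9 = (-149, 76, -7.6).
Normal n = (SP-7→SP-8) × (SP-7→SP-9) = (-3404.8, -2776.6, 38986).
So ∂z/∂x = −n_x/n_z = 0.08733 and ∂z/∂y = −n_y/n_z = 0.07122.
Unit vector along 155° is (sin 155°, cos 155°) = (0.4226, -0.9063).
Slope in that direction = a·(0.4226) + b·(-0.9063) = −0.02764.
Apparent dip = arctan|0.02764| = 1.6° (true dip is 6.4°, so apparent ≤ true as expected).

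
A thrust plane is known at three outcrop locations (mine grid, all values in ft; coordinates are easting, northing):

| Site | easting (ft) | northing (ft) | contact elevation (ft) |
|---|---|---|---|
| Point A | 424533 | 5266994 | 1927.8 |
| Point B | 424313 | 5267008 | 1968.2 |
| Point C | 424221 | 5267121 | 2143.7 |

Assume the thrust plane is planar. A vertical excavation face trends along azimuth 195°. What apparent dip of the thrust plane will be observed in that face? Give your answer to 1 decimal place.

54.6°

Two edge vectors: Point A→Point B = (-220, 14, 40.4), Point A→Point C = (-312, 127, 215.9).
Normal n = (Point A→Point B) × (Point A→Point C) = (-2108.2, 34893.2, -23572).
So ∂z/∂easting = −n_x/n_z = −0.08944 and ∂z/∂northing = −n_y/n_z = 1.48028.
Unit vector along 195° is (sin 195°, cos 195°) = (-0.2588, -0.9659).
Slope in that direction = a·(-0.2588) + b·(-0.9659) = −1.40669.
Apparent dip = arctan|1.40669| = 54.6° (true dip is 56.0°, so apparent ≤ true as expected).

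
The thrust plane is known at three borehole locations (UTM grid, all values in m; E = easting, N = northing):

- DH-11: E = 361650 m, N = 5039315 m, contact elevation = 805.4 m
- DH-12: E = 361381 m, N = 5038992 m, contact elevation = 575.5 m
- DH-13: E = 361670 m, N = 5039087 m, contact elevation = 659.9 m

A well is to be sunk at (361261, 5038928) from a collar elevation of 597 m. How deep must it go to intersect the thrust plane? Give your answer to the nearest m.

Let the plane be z = a·E + b·N + c.
DH-12−DH-11: −269a − 323b = −229.9;  DH-13−DH-11: 20a − 228b = −145.5.
Solving gives a = 0.07996076, b = 0.64517200.
Then c = 805.4 − a·361650 − b·5039315 = −3279337.33.
At (361261, 5038928): z_contact = 28886.7 + 3250975.2 − 3279337.33 = 524.6 m.
Depth below ground = 597 − 524.6 = 72 m.

72 m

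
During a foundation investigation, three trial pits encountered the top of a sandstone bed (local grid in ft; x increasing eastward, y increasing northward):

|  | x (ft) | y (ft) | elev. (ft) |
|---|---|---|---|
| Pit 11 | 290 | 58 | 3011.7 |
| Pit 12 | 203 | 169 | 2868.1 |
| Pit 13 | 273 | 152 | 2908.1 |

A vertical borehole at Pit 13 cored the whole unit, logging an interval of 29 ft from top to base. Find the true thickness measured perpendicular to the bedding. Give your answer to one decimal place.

Let the plane be z = a·x + b·y + c.
Pit 12−Pit 11: −87a + 111b = −143.6;  Pit 13−Pit 11: −17a + 94b = −103.6.
Solving gives a = 0.31772, b = −1.04467.
|∇z| = √(a²+b²) = 1.09191, so dip δ = arctan(1.09191) = 47.52°.
True thickness = vertical thickness × cos δ = 29 × cos 47.52° = 19.6 ft.

19.6 ft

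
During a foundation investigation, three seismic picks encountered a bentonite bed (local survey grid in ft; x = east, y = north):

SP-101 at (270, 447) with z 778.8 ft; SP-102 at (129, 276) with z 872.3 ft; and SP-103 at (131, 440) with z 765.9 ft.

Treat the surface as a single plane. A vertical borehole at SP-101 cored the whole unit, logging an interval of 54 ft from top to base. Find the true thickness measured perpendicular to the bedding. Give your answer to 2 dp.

Two edge vectors: SP-101→SP-102 = (-141, -171, 93.5), SP-101→SP-103 = (-139, -7, -12.9).
Normal n = (SP-101→SP-102) × (SP-101→SP-103) = (2860.4, -14815.4, -22782).
So ∂z/∂x = −n_x/n_z = 0.12556 and ∂z/∂y = −n_y/n_z = −0.65031.
|∇z| = √(a²+b²) = 0.66232, so dip δ = arctan(0.66232) = 33.52°.
True thickness = vertical thickness × cos δ = 54 × cos 33.52° = 45.02 ft.

45.02 ft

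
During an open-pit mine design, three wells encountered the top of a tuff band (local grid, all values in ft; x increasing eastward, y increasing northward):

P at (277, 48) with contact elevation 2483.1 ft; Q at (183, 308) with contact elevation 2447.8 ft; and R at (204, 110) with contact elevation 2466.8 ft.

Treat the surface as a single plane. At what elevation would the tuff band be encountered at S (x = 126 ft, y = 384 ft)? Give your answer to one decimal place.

Two edge vectors: P→Q = (-94, 260, -35.3), P→R = (-73, 62, -16.3).
Normal n = (P→Q) × (P→R) = (-2049.4, 1044.7, 13152).
So ∂z/∂x = −n_x/n_z = 0.15582 and ∂z/∂y = −n_y/n_z = −0.07943.
Intercept c from P: 2483.1 − 43.16 + 3.81 = 2443.75.
At (126, 384): z = 19.6 − 30.5 + 2443.75 = 2432.9 ft.

2432.9 ft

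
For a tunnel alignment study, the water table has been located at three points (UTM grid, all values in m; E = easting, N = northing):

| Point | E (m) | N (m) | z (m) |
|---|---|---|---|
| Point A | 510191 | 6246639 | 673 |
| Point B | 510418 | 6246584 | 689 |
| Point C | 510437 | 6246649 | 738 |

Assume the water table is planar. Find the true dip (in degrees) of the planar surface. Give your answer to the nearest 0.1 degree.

Let the plane be z = a·E + b·N + c.
Point B−Point A: 227a − 55b = 16;  Point C−Point A: 246a + 10b = 65.
Solving gives a = 0.23639, b = 0.68475.
Gradient magnitude |∇z| = √(a² + b²) = √(0.05588 + 0.46888) = 0.72440.
True dip = arctan(0.72440) = 35.9°, dipping toward SSW (azimuth ≈ 199°).

35.9°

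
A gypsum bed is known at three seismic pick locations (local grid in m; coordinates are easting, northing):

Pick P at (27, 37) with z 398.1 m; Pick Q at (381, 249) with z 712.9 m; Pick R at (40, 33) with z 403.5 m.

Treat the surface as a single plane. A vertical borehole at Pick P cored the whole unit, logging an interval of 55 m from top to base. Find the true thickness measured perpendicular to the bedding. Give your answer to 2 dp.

Two edge vectors: Pick P→Pick Q = (354, 212, 314.8), Pick P→Pick R = (13, -4, 5.4).
Normal n = (Pick P→Pick Q) × (Pick P→Pick R) = (2404, 2180.8, -4172).
So ∂z/∂easting = −n_x/n_z = 0.57622 and ∂z/∂northing = −n_y/n_z = 0.52272.
|∇z| = √(a²+b²) = 0.77799, so dip δ = arctan(0.77799) = 37.88°.
True thickness = vertical thickness × cos δ = 55 × cos 37.88° = 43.41 m.

43.41 m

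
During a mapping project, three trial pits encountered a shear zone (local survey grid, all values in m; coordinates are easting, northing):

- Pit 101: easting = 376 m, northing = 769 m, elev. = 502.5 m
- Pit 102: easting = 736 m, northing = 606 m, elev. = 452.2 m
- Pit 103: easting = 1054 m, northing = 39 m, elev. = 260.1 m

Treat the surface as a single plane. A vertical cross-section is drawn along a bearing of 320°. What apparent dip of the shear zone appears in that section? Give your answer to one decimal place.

Let the plane be z = a·easting + b·northing + c.
Pit 102−Pit 101: 360a − 163b = −50.3;  Pit 103−Pit 101: 678a − 730b = −242.4.
Solving gives a = 0.01834, b = 0.34908.
Unit vector along 320° is (sin 320°, cos 320°) = (-0.6428, 0.7660).
Slope in that direction = a·(-0.6428) + b·(0.7660) = 0.25563.
Apparent dip = arctan|0.25563| = 14.3° (true dip is 19.3°, so apparent ≤ true as expected).

14.3°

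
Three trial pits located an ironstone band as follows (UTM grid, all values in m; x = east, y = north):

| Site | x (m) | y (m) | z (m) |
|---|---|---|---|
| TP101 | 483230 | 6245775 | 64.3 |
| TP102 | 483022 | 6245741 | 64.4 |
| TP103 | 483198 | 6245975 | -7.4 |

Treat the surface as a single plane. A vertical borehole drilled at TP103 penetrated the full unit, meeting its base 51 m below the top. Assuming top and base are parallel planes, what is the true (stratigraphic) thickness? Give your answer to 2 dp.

48.08 m

Two edge vectors: TP101→TP102 = (-208, -34, 0.1), TP101→TP103 = (-32, 200, -71.7).
Normal n = (TP101→TP102) × (TP101→TP103) = (2417.8, -14916.8, -42688).
So ∂z/∂x = −n_x/n_z = 0.05664 and ∂z/∂y = −n_y/n_z = −0.34944.
|∇z| = √(a²+b²) = 0.35400, so dip δ = arctan(0.35400) = 19.49°.
True thickness = vertical thickness × cos δ = 51 × cos 19.49° = 48.08 m.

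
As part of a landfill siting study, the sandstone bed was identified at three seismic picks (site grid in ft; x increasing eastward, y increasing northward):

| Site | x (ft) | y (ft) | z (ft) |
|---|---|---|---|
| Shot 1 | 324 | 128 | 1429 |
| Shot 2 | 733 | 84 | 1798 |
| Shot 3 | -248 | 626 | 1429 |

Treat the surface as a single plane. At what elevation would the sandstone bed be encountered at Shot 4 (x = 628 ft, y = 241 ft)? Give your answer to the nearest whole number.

Two edge vectors: Shot 1→Shot 2 = (409, -44, 369), Shot 1→Shot 3 = (-572, 498, 0).
Normal n = (Shot 1→Shot 2) × (Shot 1→Shot 3) = (-183762, -211068, 178514).
So ∂z/∂x = −n_x/n_z = 1.02940 and ∂z/∂y = −n_y/n_z = 1.18236.
Intercept c from Shot 1: 1429 − 333.53 − 151.34 = 944.13.
At (628, 241): z = 646.5 + 284.9 + 944.13 = 1875.5 ft.

1876 ft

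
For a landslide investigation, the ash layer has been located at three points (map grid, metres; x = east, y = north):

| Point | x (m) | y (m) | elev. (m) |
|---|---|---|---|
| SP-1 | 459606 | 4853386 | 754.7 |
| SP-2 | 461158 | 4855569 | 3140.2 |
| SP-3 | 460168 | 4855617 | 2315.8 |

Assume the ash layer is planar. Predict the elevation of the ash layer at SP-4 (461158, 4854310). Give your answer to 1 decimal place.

2530.8 m

Let the plane be z = a·x + b·y + c.
SP-2−SP-1: 1552a + 2183b = 2385.5;  SP-3−SP-1: 562a + 2231b = 1561.1.
Solving gives a = 0.856196409, b = 0.484050927.
Then c = 754.7 − a·459606 − b·4853386 = −2742044.30.
At (461158, 4854310): z = 394841.8 + 2349733.3 − 2742044.30 = 2530.8 m.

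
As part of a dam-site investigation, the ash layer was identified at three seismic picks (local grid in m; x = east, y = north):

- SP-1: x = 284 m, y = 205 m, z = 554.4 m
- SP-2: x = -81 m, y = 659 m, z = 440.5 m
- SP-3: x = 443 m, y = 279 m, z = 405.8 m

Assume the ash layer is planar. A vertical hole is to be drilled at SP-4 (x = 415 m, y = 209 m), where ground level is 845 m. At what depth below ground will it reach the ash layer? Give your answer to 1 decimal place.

371.5 m

Let the plane be z = a·x + b·y + c.
SP-2−SP-1: −365a + 454b = −113.9;  SP-3−SP-1: 159a + 74b = −148.6.
Solving gives a = −0.59514, b = −0.72936.
Then c = 554.4 − a·284 − b·205 = 872.94.
At (415, 209): z_contact = −246.98 − 152.44 + 872.94 = 473.52 m.
Depth below ground = 845 − 473.52 = 371.5 m.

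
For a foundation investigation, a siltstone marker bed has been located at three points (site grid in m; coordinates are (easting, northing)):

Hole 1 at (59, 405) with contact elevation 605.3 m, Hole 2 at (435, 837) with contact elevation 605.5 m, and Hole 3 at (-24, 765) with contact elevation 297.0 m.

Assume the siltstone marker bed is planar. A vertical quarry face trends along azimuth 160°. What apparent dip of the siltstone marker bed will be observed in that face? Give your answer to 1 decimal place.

42.1°

Let the plane be z = a·E + b·N + c.
Hole 2−Hole 1: 376a + 432b = 0.2;  Hole 3−Hole 1: −83a + 360b = −308.3.
Solving gives a = 0.77830, b = −0.67695.
Unit vector along 160° is (sin 160°, cos 160°) = (0.3420, -0.9397).
Slope in that direction = a·(0.3420) + b·(-0.9397) = 0.90232.
Apparent dip = arctan|0.90232| = 42.1° (true dip is 45.9°, so apparent ≤ true as expected).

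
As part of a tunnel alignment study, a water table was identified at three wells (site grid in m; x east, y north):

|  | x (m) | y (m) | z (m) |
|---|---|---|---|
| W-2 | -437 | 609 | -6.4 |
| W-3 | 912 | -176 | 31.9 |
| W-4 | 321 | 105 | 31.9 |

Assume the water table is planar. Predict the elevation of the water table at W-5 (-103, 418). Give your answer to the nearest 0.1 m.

2.2 m

Let the plane be z = a·x + b·y + c.
W-3−W-2: 1349a − 785b = 38.3;  W-4−W-2: 758a − 504b = 38.3.
Solving gives a = −0.12682, b = −0.26672.
Then c = -6.4 − a·-437 − b·609 = 100.61.
At (-103, 418): z = 13.1 − 111.5 + 100.61 = 2.2 m.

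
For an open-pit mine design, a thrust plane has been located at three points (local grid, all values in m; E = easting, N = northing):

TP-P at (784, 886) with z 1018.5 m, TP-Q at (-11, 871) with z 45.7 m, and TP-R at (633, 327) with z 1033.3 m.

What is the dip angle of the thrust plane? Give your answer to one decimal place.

52.0°

Let the plane be z = a·E + b·N + c.
TP-Q−TP-P: −795a − 15b = −972.8;  TP-R−TP-P: −151a − 559b = 14.8.
Solving gives a = 1.23042, b = −0.35884.
Gradient magnitude |∇z| = √(a² + b²) = √(1.51393 + 0.12877) = 1.28168.
True dip = arctan(1.28168) = 52.0°, dipping toward WNW (azimuth ≈ 286°).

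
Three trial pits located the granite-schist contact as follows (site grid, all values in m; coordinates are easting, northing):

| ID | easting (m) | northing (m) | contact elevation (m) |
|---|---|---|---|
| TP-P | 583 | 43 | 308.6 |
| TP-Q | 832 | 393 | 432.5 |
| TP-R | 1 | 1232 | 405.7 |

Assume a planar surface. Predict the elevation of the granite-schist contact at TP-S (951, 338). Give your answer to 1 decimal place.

448.9 m

Two edge vectors: TP-P→TP-Q = (249, 350, 123.9), TP-P→TP-R = (-582, 1189, 97.1).
Normal n = (TP-P→TP-Q) × (TP-P→TP-R) = (-113332.1, -96287.7, 499761).
So ∂z/∂easting = −n_x/n_z = 0.226773 and ∂z/∂northing = −n_y/n_z = 0.192667.
Intercept c from TP-P: 308.6 − 132.21 − 8.28 = 168.11.
At (951, 338): z = 215.7 + 65.1 + 168.11 = 448.9 m.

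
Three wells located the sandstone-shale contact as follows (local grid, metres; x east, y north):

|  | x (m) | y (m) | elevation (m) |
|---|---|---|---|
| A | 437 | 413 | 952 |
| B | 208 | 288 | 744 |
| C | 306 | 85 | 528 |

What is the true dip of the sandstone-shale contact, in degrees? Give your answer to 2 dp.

Let the plane be z = a·x + b·y + c.
B−A: −229a − 125b = −208;  C−A: −131a − 328b = −424.
Solving gives a = 0.25919, b = 1.18917.
Gradient magnitude |∇z| = √(a² + b²) = √(0.06718 + 1.41411) = 1.21708.
True dip = arctan(1.21708) = 50.59°, dipping toward SSW (azimuth ≈ 192°).

50.59°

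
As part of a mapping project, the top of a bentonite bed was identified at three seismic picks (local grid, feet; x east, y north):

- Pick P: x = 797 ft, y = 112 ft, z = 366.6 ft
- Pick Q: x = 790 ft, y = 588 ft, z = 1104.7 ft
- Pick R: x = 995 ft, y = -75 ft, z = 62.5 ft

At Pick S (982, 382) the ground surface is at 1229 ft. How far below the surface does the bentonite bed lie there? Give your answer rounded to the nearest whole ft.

457 ft

Two edge vectors: Pick P→Pick Q = (-7, 476, 738.1), Pick P→Pick R = (198, -187, -304.1).
Normal n = (Pick P→Pick Q) × (Pick P→Pick R) = (-6726.9, 144015.1, -92939).
So ∂z/∂x = −n_x/n_z = −0.07238 and ∂z/∂y = −n_y/n_z = 1.54957.
Intercept c from Pick P: 366.6 + 57.69 − 173.55 = 250.74.
At (982, 382): z_contact = −71.1 + 591.9 + 250.74 = 771.6 ft.
Depth below ground = 1229 − 771.6 = 457 ft.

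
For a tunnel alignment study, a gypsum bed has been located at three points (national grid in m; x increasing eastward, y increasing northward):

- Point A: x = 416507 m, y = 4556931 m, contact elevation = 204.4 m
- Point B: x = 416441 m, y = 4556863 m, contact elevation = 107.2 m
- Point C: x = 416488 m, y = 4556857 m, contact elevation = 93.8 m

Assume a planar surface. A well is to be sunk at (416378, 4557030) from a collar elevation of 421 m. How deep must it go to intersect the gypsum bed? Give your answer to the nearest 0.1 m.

Two edge vectors: Point A→Point B = (-66, -68, -97.2), Point A→Point C = (-19, -74, -110.6).
Normal n = (Point A→Point B) × (Point A→Point C) = (328, -5452.8, 3592).
So ∂z/∂x = −n_x/n_z = −0.091314031 and ∂z/∂y = −n_y/n_z = 1.518040089.
Intercept c from Point A: 204.4 + 38032.93 − 6917603.94 = −6879366.61.
At (416378, 4557030): z_contact = −38021.15 + 6917754.23 − 6879366.61 = 366.47 m.
Depth below ground = 421 − 366.47 = 54.5 m.

54.5 m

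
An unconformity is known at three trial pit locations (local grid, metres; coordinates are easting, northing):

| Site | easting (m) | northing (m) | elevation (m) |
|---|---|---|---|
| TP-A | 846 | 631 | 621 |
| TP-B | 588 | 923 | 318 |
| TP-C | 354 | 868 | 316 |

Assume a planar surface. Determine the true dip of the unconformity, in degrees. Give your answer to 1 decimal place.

41.3°

Let the plane be z = a·easting + b·northing + c.
TP-B−TP-A: −258a + 292b = −303;  TP-C−TP-A: −492a + 237b = −305.
Solving gives a = 0.20903, b = −0.85298.
Gradient magnitude |∇z| = √(a² + b²) = √(0.04369 + 0.72757) = 0.87822.
True dip = arctan(0.87822) = 41.3°, dipping toward NNW (azimuth ≈ 346°).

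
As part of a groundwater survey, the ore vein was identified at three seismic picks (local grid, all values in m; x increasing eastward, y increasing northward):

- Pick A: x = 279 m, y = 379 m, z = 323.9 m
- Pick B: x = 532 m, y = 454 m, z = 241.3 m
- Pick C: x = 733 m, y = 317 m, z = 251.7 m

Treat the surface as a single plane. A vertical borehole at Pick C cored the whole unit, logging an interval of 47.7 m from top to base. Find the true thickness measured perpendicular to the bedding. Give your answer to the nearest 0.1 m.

Let the plane be z = a·x + b·y + c.
Pick B−Pick A: 253a + 75b = −82.6;  Pick C−Pick A: 454a − 62b = −72.2.
Solving gives a = −0.21184, b = −0.38672.
|∇z| = √(a²+b²) = 0.44094, so dip δ = arctan(0.44094) = 23.79°.
True thickness = vertical thickness × cos δ = 47.7 × cos 23.79° = 43.6 m.

43.6 m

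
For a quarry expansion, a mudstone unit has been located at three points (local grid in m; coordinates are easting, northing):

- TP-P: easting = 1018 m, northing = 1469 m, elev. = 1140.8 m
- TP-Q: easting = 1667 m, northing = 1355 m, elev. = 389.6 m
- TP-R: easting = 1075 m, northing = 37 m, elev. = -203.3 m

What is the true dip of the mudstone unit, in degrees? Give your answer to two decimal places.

53.35°

Two edge vectors: TP-P→TP-Q = (649, -114, -751.2), TP-P→TP-R = (57, -1432, -1344.1).
Normal n = (TP-P→TP-Q) × (TP-P→TP-R) = (-922491, 829502.5, -922870).
So ∂z/∂easting = −n_x/n_z = −0.99959 and ∂z/∂northing = −n_y/n_z = 0.89883.
Gradient magnitude |∇z| = √(a² + b²) = √(0.99918 + 0.80789) = 1.34427.
True dip = arctan(1.34427) = 53.35°, dipping toward SE (azimuth ≈ 132°).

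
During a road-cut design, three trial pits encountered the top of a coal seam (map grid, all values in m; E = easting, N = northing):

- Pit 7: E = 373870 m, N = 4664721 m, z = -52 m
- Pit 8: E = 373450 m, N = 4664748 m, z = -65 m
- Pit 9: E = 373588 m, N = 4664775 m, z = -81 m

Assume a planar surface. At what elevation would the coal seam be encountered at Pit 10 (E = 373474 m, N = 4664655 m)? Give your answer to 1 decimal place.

Two edge vectors: Pit 7→Pit 8 = (-420, 27, -13), Pit 7→Pit 9 = (-282, 54, -29).
Normal n = (Pit 7→Pit 8) × (Pit 7→Pit 9) = (-81, -8514, -15066).
So ∂z/∂E = −n_x/n_z = −0.005376344 and ∂z/∂N = −n_y/n_z = −0.565113501.
Intercept c from Pit 7: -52 + 2010.05 + 2636096.81 = 2638054.87.
At (373474, 4664655): z = −2007.9 − 2636059.5 + 2638054.87 = -12.6 m.

-12.6 m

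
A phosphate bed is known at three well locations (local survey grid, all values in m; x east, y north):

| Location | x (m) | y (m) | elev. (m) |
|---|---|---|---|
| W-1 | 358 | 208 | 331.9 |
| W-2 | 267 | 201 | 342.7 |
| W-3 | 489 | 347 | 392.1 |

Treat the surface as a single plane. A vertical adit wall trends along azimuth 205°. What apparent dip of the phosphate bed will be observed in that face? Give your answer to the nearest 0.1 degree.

Let the plane be z = a·x + b·y + c.
W-2−W-1: −91a − 7b = 10.8;  W-3−W-1: 131a + 139b = 60.2.
Solving gives a = −0.16388, b = 0.58754.
Unit vector along 205° is (sin 205°, cos 205°) = (-0.4226, -0.9063).
Slope in that direction = a·(-0.4226) + b·(-0.9063) = −0.46323.
Apparent dip = arctan|0.46323| = 24.9° (true dip is 31.4°, so apparent ≤ true as expected).

24.9°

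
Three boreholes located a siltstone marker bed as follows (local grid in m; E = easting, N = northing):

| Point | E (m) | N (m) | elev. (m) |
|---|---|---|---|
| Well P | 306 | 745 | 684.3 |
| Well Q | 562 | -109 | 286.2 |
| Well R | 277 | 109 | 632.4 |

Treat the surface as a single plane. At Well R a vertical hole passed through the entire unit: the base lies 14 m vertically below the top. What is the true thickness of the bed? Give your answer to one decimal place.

Let the plane be z = a·E + b·N + c.
Well Q−Well P: 256a − 854b = −398.1;  Well R−Well P: −29a − 636b = −51.9.
Solving gives a = −1.11348, b = 0.13238.
|∇z| = √(a²+b²) = 1.12132, so dip δ = arctan(1.12132) = 48.27°.
True thickness = vertical thickness × cos δ = 14 × cos 48.27° = 9.3 m.

9.3 m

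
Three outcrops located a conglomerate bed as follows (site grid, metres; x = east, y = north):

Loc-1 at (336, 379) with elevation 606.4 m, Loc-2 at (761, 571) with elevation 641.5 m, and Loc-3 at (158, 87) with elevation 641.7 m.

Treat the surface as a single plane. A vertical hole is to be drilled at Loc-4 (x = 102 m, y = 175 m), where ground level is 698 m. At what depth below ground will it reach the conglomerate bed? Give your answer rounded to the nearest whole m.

88 m

Two edge vectors: Loc-1→Loc-2 = (425, 192, 35.1), Loc-1→Loc-3 = (-178, -292, 35.3).
Normal n = (Loc-1→Loc-2) × (Loc-1→Loc-3) = (17026.8, -21250.3, -89924).
So ∂z/∂x = −n_x/n_z = 0.18935 and ∂z/∂y = −n_y/n_z = −0.23631.
Intercept c from Loc-1: 606.4 − 63.62 + 89.56 = 632.34.
At (102, 175): z_contact = 19.3 − 41.4 + 632.34 = 610.3 m.
Depth below ground = 698 − 610.3 = 88 m.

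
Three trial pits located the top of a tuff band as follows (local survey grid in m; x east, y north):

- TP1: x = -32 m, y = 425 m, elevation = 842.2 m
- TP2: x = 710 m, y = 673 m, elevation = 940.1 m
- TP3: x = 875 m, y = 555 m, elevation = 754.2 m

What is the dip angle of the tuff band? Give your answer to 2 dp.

50.87°

Let the plane be z = a·x + b·y + c.
TP2−TP1: 742a + 248b = 97.9;  TP3−TP1: 907a + 130b = −88.
Solving gives a = −0.26893, b = 1.19938.
Gradient magnitude |∇z| = √(a² + b²) = √(0.07232 + 1.43851) = 1.22916.
True dip = arctan(1.22916) = 50.87°, dipping toward SSE (azimuth ≈ 167°).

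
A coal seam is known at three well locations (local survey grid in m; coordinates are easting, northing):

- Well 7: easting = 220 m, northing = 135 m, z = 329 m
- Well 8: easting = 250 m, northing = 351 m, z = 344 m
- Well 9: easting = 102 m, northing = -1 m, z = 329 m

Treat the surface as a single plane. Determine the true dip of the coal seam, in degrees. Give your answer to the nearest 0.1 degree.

Let the plane be z = a·easting + b·northing + c.
Well 8−Well 7: 30a + 216b = 15;  Well 9−Well 7: −118a − 136b = 0.
Solving gives a = −0.09529, b = 0.08268.
Gradient magnitude |∇z| = √(a² + b²) = √(0.00908 + 0.00684) = 0.12616.
True dip = arctan(0.12616) = 7.2°, dipping toward SE (azimuth ≈ 131°).

7.2°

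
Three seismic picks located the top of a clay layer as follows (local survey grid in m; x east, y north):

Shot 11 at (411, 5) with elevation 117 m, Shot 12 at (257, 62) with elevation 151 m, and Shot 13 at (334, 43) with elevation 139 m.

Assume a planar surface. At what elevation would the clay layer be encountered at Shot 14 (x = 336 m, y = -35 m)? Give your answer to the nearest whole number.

Let the plane be z = a·x + b·y + c.
Shot 12−Shot 11: −154a + 57b = 34;  Shot 13−Shot 11: −77a + 38b = 22.
Solving gives a = −0.02597, b = 0.52632.
Then c = 117 − a·411 − b·5 = 125.04.
At (336, -35): z = −8.7 − 18.4 + 125.04 = 97.9 m.

98 m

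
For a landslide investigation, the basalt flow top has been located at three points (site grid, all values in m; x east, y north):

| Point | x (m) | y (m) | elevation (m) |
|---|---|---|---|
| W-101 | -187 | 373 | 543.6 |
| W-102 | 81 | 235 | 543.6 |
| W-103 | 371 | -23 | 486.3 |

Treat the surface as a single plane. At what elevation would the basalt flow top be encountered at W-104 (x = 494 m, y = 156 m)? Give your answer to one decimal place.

614.1 m

Two edge vectors: W-101→W-102 = (268, -138, 0), W-101→W-103 = (558, -396, -57.3).
Normal n = (W-101→W-102) × (W-101→W-103) = (7907.4, 15356.4, -29124).
So ∂z/∂x = −n_x/n_z = 0.27151 and ∂z/∂y = −n_y/n_z = 0.52728.
Intercept c from W-101: 543.6 + 50.77 − 196.67 = 397.70.
At (494, 156): z = 134.1 + 82.3 + 397.70 = 614.1 m.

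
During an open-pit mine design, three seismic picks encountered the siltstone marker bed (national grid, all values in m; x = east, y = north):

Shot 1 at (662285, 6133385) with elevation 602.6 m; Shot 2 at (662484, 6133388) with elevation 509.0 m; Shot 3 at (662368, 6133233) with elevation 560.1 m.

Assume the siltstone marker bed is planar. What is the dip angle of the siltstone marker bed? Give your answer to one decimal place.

25.2°

Two edge vectors: Shot 1→Shot 2 = (199, 3, -93.6), Shot 1→Shot 3 = (83, -152, -42.5).
Normal n = (Shot 1→Shot 2) × (Shot 1→Shot 3) = (-14354.7, 688.7, -30497).
So ∂z/∂x = −n_x/n_z = −0.47069 and ∂z/∂y = −n_y/n_z = 0.02258.
Gradient magnitude |∇z| = √(a² + b²) = √(0.22155 + 0.00051) = 0.47123.
True dip = arctan(0.47123) = 25.2°, dipping toward E (azimuth ≈ 093°).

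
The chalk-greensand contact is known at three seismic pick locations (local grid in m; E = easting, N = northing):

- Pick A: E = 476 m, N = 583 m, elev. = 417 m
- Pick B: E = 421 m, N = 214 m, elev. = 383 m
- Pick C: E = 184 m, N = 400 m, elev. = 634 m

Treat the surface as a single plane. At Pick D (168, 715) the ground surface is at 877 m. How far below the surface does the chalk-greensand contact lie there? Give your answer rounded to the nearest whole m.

Let the plane be z = a·E + b·N + c.
Pick B−Pick A: −55a − 369b = −34;  Pick C−Pick A: −292a − 183b = 217.
Solving gives a = −0.88342, b = 0.22382.
Then c = 417 − a·476 − b·583 = 707.02.
At (168, 715): z_contact = −148.4 + 160.0 + 707.02 = 718.6 m.
Depth below ground = 877 − 718.6 = 158 m.

158 m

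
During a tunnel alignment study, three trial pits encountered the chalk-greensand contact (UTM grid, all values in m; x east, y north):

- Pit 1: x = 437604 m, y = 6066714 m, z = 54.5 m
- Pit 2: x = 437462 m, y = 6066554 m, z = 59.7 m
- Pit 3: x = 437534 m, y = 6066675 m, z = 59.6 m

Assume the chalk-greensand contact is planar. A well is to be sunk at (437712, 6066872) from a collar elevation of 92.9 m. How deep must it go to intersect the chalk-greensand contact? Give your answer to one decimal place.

Two edge vectors: Pit 1→Pit 2 = (-142, -160, 5.2), Pit 1→Pit 3 = (-70, -39, 5.1).
Normal n = (Pit 1→Pit 2) × (Pit 1→Pit 3) = (-613.2, 360.2, -5662).
So ∂z/∂x = −n_x/n_z = −0.108300954 and ∂z/∂y = −n_y/n_z = 0.063617096.
Intercept c from Pit 1: 54.5 + 47392.93 − 385946.73 = −338499.30.
At (437712, 6066872): z_contact = −47404.63 + 385956.78 − 338499.30 = 52.85 m.
Depth below ground = 92.9 − 52.85 = 40.0 m.

40.0 m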